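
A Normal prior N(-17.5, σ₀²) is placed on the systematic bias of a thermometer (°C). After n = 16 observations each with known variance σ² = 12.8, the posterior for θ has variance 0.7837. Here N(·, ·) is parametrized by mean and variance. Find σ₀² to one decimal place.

For the Normal–Normal model with known σ², precisions add: τ_n = τ₀ + n/σ².
So 1/σ₀² = 1/0.7837 − 16/12.8 = 1.275998 − 1.250000 = 0.025998.
Hence σ₀² = 1/0.025998 ≈ 38.5.

σ₀² = 38.5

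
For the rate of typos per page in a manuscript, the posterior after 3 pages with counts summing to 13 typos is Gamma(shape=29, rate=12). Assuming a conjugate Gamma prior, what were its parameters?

A Gamma(α, β) prior (rate parametrization) on a Poisson rate with n observations summing to S gives posterior Gamma(α+S, β+n).
So α = 29 − 13 = 16 and β = 12 − 3 = 9.

Gamma(shape=16, rate=9)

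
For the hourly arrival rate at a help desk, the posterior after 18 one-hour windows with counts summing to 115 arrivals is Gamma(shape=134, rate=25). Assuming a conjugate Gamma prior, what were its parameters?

Gamma(shape=19, rate=7)

Gamma–Poisson conjugacy: posterior shape = α + Σxᵢ, posterior rate = β + n.
So α = 134 − 115 = 19 and β = 25 − 18 = 7.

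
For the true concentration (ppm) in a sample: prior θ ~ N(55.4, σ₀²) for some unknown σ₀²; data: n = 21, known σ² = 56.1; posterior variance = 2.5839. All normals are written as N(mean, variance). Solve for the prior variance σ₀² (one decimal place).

σ₀² = 78.9

For the Normal–Normal model with known σ², precisions add: τ_n = τ₀ + n/σ².
So 1/σ₀² = 1/2.5839 − 21/56.1 = 0.387012 − 0.374332 = 0.012680.
Hence σ₀² = 1/0.012680 ≈ 78.9.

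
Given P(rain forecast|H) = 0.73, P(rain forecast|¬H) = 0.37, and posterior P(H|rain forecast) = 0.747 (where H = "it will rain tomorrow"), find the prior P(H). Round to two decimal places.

In odds form, posterior odds = prior odds × likelihood ratio, so prior odds = posterior odds ÷ LR.
Posterior odds = 0.747/(1−0.747) = 2.9526. LR = 0.73/0.37 = 1.9730.
Prior odds = 2.9526/1.9730 = 1.4965, so P(H) = 1.4965/(1+1.4965) ≈ 0.60.

P(H) = 0.60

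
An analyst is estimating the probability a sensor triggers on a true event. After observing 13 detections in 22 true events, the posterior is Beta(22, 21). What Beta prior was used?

Beta(9, 12)

Beta is conjugate to the binomial likelihood: posterior = Beta(α+s, β+f).
So α = 22 − 13 = 9 and β = 21 − 9 = 12.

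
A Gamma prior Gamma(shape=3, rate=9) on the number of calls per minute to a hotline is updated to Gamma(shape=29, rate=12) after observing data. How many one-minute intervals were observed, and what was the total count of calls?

n = 3 one-minute intervals with total 26 calls

Gamma–Poisson conjugacy: posterior shape = α + Σxᵢ, posterior rate = β + n.
Matching: Σxᵢ = 29 − 3 = 26 and n = 12 − 9 = 3.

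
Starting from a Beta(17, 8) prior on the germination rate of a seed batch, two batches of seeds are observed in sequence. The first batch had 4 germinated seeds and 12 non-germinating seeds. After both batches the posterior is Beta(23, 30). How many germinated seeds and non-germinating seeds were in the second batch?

Because Beta–binomial updating is additive in the counts, the combined data contributed (α_post−α_prior, β_post−β_prior) successes and failures.
Total across both batches: 23−17=6 germinated seeds, 30−8=22 non-germinating seeds.
Subtract the first batch: 6−4=2 germinated seeds and 22−12=10 non-germinating seeds.

2 germinated seeds and 10 non-germinating seeds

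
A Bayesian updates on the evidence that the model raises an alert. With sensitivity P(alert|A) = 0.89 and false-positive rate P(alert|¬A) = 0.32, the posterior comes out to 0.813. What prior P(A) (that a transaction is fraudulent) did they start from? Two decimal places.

In odds form, posterior odds = prior odds × likelihood ratio, so prior odds = posterior odds ÷ LR.
Posterior odds = 0.813/(1−0.813) = 4.3476. LR = 0.89/0.32 = 2.7812.
Prior odds = 4.3476/2.7812 = 1.5632, so P(A) = 1.5632/(1+1.5632) ≈ 0.61.

P(A) = 0.61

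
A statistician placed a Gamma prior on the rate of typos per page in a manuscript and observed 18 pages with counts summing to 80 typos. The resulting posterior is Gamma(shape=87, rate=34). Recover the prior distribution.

Gamma(shape=7, rate=16)

Gamma–Poisson conjugacy: posterior shape = α + Σxᵢ, posterior rate = β + n.
So α = 87 − 80 = 7 and β = 34 − 18 = 16.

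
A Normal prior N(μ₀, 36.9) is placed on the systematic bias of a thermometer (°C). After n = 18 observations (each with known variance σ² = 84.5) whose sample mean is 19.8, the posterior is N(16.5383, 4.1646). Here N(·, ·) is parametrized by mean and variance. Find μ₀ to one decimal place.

μ₀ = -9.1

With known observation variance, the Normal–Normal posterior has precision τ_n = τ₀ + n/σ² and mean μ_n = (τ₀μ₀ + (n/σ²)x̄)/τ_n.
Here τ₀ = 1/36.9 = 0.027100 and τ_data = 18/84.5 = 0.213018, so τ_n = 0.240118.
Rearranging for μ₀: μ₀ = (μ_n·τ_n − τ_data·x̄)/τ₀ = (16.5383·0.240118 − 0.213018·19.8) / 0.027100 = -0.246613/0.027100 ≈ -9.1.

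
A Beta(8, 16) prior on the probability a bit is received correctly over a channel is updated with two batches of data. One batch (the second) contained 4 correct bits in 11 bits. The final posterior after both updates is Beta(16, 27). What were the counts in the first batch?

4 correct bits and 4 errors

Sequential conjugate updates are equivalent to a single update on the pooled data, so total successes = posterior α − prior α and total failures = posterior β − prior β.
Total across both batches: 16−8=8 correct bits, 27−16=11 errors.
Subtract the second batch: 8−4=4 correct bits and 11−7=4 errors.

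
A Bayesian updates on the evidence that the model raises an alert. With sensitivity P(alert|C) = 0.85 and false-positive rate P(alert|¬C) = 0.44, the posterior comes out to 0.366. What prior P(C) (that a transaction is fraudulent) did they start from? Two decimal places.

P(C) = 0.23

Bayes' rule in odds form gives O(C|E) = O(C)·[P(E|C)/P(E|¬C)], hence O(C) = O(C|E)/LR.
Posterior odds = 0.366/(1−0.366) = 0.5773. LR = 0.85/0.44 = 1.9318.
Prior odds = 0.5773/1.9318 = 0.2988, so P(C) = 0.2988/(1+0.2988) ≈ 0.23.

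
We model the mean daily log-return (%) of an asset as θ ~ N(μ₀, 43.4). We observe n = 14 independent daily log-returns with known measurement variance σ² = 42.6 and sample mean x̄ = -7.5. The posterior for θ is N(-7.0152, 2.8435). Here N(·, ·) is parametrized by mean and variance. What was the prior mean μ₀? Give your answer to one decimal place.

μ₀ = -0.1

The posterior mean is a precision-weighted average: μ_n = (τ₀μ₀ + τ_data·x̄)/(τ₀+τ_data), with τ₀=1/σ₀² and τ_data=n/σ².
Here τ₀ = 1/43.4 = 0.023041 and τ_data = 14/42.6 = 0.328638, so τ_n = 0.351679.
Rearranging for μ₀: μ₀ = (μ_n·τ_n − τ_data·x̄)/τ₀ = (-7.0152·0.351679 − 0.328638·-7.5) / 0.023041 = -0.002314/0.023041 ≈ -0.1.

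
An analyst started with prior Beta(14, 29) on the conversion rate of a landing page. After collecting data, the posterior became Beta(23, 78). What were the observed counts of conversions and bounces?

9 conversions and 49 bounces

Beta is conjugate to the binomial likelihood: posterior = Beta(a+s, b+f).
So s = 23 − 14 = 9 and f = 78 − 29 = 49.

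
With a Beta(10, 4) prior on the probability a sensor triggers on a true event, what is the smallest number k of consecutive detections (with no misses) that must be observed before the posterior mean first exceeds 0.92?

k = 37

After k detections and 0 misses the posterior is Beta(10+k, 4), with mean (10+k)/(10+4+k).
Set (10+k)/(14+k) > 0.92 and solve: k > (0.92·14 − 10)/(1 − 0.92) = 36.000.
The smallest integer exceeding 36.000 is 37, and checking k=37: (47)/(51) = 0.9216 > 0.92.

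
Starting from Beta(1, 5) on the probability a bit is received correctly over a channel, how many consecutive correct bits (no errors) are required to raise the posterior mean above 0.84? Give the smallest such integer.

k = 26

After k correct bits and 0 errors the posterior is Beta(1+k, 5), with mean (1+k)/(1+5+k).
Set (1+k)/(6+k) > 0.84 and solve: k > (0.84·6 − 1)/(1 − 0.84) = 25.250.
The smallest integer exceeding 25.250 is 26, and checking k=26: (27)/(32) = 0.8438 > 0.84.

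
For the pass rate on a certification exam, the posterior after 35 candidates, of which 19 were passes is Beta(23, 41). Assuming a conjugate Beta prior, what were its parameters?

Beta(4, 25)

Under Beta–binomial conjugacy the posterior parameters are (a+s, b+f).
So a = 23 − 19 = 4 and b = 41 − 16 = 25.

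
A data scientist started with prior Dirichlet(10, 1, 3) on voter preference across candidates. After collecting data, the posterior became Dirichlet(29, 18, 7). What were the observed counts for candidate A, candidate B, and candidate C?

For a Dirichlet(α) prior with multinomial counts c, the posterior is Dirichlet(α + c) componentwise.
Counts are posterior − prior componentwise: 29−10=19, 18−1=17, 7−3=4.

counts (19, 17, 4)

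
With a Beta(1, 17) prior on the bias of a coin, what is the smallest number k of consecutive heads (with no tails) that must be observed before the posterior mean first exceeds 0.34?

After k heads and 0 tails the posterior is Beta(1+k, 17), with mean (1+k)/(1+17+k).
Set (1+k)/(18+k) > 0.34 and solve: k > (0.34·18 − 1)/(1 − 0.34) = 7.758.
The smallest integer exceeding 7.758 is 8, and checking k=8: (9)/(26) = 0.3462 > 0.34.

k = 8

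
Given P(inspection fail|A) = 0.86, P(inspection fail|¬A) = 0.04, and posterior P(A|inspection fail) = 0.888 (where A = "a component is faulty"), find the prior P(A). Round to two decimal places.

P(A) = 0.27

In odds form, posterior odds = prior odds × likelihood ratio, so prior odds = posterior odds ÷ LR.
Posterior odds = 0.888/(1−0.888) = 7.9286. LR = 0.86/0.04 = 21.5000.
Prior odds = 7.9286/21.5000 = 0.3688, so P(A) = 0.3688/(1+0.3688) ≈ 0.27.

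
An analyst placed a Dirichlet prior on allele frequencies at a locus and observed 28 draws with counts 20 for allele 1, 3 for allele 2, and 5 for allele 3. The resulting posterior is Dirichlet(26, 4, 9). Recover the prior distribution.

For a Dirichlet(α) prior with multinomial counts c, the posterior is Dirichlet(α + c) componentwise.
Subtract each count from the matching posterior parameter: 26−20=6, 4−3=1, 9−5=4.

Dirichlet(6, 1, 4)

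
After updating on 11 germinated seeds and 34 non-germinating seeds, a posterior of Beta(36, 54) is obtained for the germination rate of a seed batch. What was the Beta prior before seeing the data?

Under Beta–binomial conjugacy the posterior parameters are (α+s, β+f).
Subtract the data counts: 36−11=25, 54−34=20.

Beta(25, 20)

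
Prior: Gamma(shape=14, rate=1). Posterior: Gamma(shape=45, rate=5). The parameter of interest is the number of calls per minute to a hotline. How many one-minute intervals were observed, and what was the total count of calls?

n = 4 one-minute intervals with total 31 calls

Gamma–Poisson conjugacy: posterior shape = α + Σxᵢ, posterior rate = β + n.
Matching: Σxᵢ = 45 − 14 = 31 and n = 5 − 1 = 4.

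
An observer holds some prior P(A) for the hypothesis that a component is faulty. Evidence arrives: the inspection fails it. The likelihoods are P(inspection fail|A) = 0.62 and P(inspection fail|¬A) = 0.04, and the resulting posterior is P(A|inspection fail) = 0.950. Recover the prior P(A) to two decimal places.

P(A) = 0.55

In odds form, posterior odds = prior odds × likelihood ratio, so prior odds = posterior odds ÷ LR.
Posterior odds = 0.950/(1−0.950) = 19.0000. LR = 0.62/0.04 = 15.5000.
Prior odds = 19.0000/15.5000 = 1.2258, so P(A) = 1.2258/(1+1.2258) ≈ 0.55.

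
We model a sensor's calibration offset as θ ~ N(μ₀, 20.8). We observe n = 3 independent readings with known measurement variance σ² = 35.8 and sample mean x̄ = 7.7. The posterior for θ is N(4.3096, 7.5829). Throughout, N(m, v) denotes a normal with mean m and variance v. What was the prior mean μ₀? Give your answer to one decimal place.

The posterior mean is a precision-weighted average: μ_n = (τ₀μ₀ + τ_data·x̄)/(τ₀+τ_data), with τ₀=1/σ₀² and τ_data=n/σ².
Here τ₀ = 1/20.8 = 0.048077 and τ_data = 3/35.8 = 0.083799, so τ_n = 0.131876.
Rearranging for μ₀: μ₀ = (μ_n·τ_n − τ_data·x̄)/τ₀ = (4.3096·0.131876 − 0.083799·7.7) / 0.048077 = -0.076919/0.048077 ≈ -1.6.

μ₀ = -1.6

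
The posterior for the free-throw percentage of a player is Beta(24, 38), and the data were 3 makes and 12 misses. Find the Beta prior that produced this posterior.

Beta is conjugate to the binomial likelihood: posterior = Beta(α+s, β+f).
Subtract the data counts: 24−3=21, 38−12=26.

Beta(21, 26)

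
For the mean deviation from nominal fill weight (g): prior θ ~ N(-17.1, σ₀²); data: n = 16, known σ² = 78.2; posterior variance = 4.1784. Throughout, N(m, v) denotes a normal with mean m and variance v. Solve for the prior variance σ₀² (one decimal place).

σ₀² = 28.8

For the Normal–Normal model with known σ², precisions add: τ_n = τ₀ + n/σ².
So 1/σ₀² = 1/4.1784 − 16/78.2 = 0.239326 − 0.204604 = 0.034722.
Hence σ₀² = 1/0.034722 ≈ 28.8.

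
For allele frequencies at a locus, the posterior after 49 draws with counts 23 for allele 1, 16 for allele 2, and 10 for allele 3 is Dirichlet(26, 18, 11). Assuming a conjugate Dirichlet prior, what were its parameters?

Dirichlet(3, 2, 1)

For a Dirichlet(α) prior with multinomial counts c, the posterior is Dirichlet(α + c) componentwise.
Subtract each count from the matching posterior parameter: 26−23=3, 18−16=2, 11−10=1.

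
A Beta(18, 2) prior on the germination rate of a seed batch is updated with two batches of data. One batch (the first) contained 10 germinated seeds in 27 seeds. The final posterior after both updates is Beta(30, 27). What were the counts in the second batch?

2 germinated seeds and 8 non-germinating seeds

Because Beta–binomial updating is additive in the counts, the combined data contributed (α_post−α_prior, β_post−β_prior) successes and failures.
Total across both batches: 30−18=12 germinated seeds, 27−2=25 non-germinating seeds.
Subtract the first batch: 12−10=2 germinated seeds and 25−17=8 non-germinating seeds.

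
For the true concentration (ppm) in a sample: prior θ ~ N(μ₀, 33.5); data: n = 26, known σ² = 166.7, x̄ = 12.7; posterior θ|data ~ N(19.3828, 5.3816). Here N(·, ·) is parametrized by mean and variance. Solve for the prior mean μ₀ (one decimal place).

μ₀ = 54.3

The posterior mean is a precision-weighted average: μ_n = (τ₀μ₀ + τ_data·x̄)/(τ₀+τ_data), with τ₀=1/σ₀² and τ_data=n/σ².
Here τ₀ = 1/33.5 = 0.029851 and τ_data = 26/166.7 = 0.155969, so τ_n = 0.185820.
Rearranging for μ₀: μ₀ = (μ_n·τ_n − τ_data·x̄)/τ₀ = (19.3828·0.185820 − 0.155969·12.7) / 0.029851 = 1.620906/0.029851 ≈ 54.3.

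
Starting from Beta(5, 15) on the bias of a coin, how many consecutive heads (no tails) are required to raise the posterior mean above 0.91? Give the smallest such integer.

k = 147

After k heads and 0 tails the posterior is Beta(5+k, 15), with mean (5+k)/(5+15+k).
Set (5+k)/(20+k) > 0.91 and solve: k > (0.91·20 − 5)/(1 − 0.91) = 146.667.
The smallest integer exceeding 146.667 is 147.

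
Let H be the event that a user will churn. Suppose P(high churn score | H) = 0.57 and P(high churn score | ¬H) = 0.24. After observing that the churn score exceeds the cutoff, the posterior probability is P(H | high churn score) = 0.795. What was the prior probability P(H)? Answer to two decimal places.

P(H) = 0.62

In odds form, posterior odds = prior odds × likelihood ratio, so prior odds = posterior odds ÷ LR.
Posterior odds = 0.795/(1−0.795) = 3.8780. LR = 0.57/0.24 = 2.3750.
Prior odds = 3.8780/2.3750 = 1.6328, so P(H) = 1.6328/(1+1.6328) ≈ 0.62.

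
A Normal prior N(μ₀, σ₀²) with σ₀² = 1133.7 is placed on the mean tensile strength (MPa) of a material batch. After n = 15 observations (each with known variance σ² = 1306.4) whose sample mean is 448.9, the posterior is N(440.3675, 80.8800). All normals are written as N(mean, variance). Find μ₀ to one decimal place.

μ₀ = 329.3

With known observation variance, the Normal–Normal posterior has precision τ_n = τ₀ + n/σ² and mean μ_n = (τ₀μ₀ + (n/σ²)x̄)/τ_n.
Here τ₀ = 1/1133.7 = 0.000882 and τ_data = 15/1306.4 = 0.011482, so τ_n = 0.012364.
Rearranging for μ₀: μ₀ = (μ_n·τ_n − τ_data·x̄)/τ₀ = (440.3675·0.012364 − 0.011482·448.9) / 0.000882 = 0.290434/0.000882 ≈ 329.3.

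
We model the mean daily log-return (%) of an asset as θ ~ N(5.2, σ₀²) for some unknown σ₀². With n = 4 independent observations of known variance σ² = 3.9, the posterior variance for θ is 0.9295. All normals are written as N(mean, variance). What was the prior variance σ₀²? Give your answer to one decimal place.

σ₀² = 19.9

For the Normal–Normal model with known σ², precisions add: τ_n = τ₀ + n/σ².
So 1/σ₀² = 1/0.9295 − 4/3.9 = 1.075847 − 1.025641 = 0.050206.
Hence σ₀² = 1/0.050206 ≈ 19.9.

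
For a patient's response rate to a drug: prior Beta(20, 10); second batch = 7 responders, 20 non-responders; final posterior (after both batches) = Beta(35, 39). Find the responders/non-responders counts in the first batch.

Because Beta–binomial updating is additive in the counts, the combined data contributed (α_post−α_prior, β_post−β_prior) successes and failures.
Total across both batches: 35−20=15 responders, 39−10=29 non-responders.
Subtract the second batch: 15−7=8 responders and 29−20=9 non-responders.

8 responders and 9 non-responders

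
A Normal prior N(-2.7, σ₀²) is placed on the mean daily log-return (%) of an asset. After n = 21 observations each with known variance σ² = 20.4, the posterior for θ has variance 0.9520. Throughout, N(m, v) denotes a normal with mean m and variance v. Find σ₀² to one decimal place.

Posterior precision equals prior precision plus data precision: 1/σ_n² = 1/σ₀² + n/σ².
So 1/σ₀² = 1/0.9520 − 21/20.4 = 1.050420 − 1.029412 = 0.021008.
Hence σ₀² = 1/0.021008 ≈ 47.6.

σ₀² = 47.6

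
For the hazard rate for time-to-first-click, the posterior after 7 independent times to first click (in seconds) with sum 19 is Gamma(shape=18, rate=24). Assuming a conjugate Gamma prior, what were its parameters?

Gamma–exponential conjugacy: posterior shape = α + n, posterior rate = β + Σtᵢ.
So α = 18 − 7 = 11 and β = 24 − 19 = 5.

Gamma(shape=11, rate=5)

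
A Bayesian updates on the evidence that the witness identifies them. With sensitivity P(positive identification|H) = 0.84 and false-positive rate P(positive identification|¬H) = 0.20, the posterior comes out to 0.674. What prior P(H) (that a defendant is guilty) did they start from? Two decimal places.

Bayes' rule in odds form gives O(H|E) = O(H)·[P(E|H)/P(E|¬H)], hence O(H) = O(H|E)/LR.
Posterior odds = 0.674/(1−0.674) = 2.0675. LR = 0.84/0.20 = 4.2000.
Prior odds = 2.0675/4.2000 = 0.4923, so P(H) = 0.4923/(1+0.4923) ≈ 0.33.

P(H) = 0.33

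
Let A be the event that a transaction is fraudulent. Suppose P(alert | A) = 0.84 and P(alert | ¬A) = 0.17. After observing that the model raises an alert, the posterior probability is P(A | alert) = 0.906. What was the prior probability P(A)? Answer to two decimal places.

In odds form, posterior odds = prior odds × likelihood ratio, so prior odds = posterior odds ÷ LR.
Posterior odds = 0.906/(1−0.906) = 9.6383. LR = 0.84/0.17 = 4.9412.
Prior odds = 9.6383/4.9412 = 1.9506, so P(A) = 1.9506/(1+1.9506) ≈ 0.66.

P(A) = 0.66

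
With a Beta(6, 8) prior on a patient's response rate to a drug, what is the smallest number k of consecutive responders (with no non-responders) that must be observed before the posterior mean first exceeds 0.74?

k = 17

After k responders and 0 non-responders the posterior is Beta(6+k, 8), with mean (6+k)/(6+8+k).
Set (6+k)/(14+k) > 0.74 and solve: k > (0.74·14 − 6)/(1 − 0.74) = 16.769.
The smallest integer exceeding 16.769 is 17, and checking k=17: (23)/(31) = 0.7419 > 0.74.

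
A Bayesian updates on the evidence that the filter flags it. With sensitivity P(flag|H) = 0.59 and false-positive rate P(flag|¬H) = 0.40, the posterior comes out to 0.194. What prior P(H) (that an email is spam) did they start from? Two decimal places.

P(H) = 0.14

Bayes' rule in odds form gives O(H|E) = O(H)·[P(E|H)/P(E|¬H)], hence O(H) = O(H|E)/LR.
Posterior odds = 0.194/(1−0.194) = 0.2407. LR = 0.59/0.40 = 1.4750.
Prior odds = 0.2407/1.4750 = 0.1632, so P(H) = 0.1632/(1+0.1632) ≈ 0.14.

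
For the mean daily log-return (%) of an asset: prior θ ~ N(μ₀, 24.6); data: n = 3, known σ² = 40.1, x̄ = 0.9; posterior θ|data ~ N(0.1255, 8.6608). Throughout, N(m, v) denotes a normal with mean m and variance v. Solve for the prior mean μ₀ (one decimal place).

With known observation variance, the Normal–Normal posterior has precision τ_n = τ₀ + n/σ² and mean μ_n = (τ₀μ₀ + (n/σ²)x̄)/τ_n.
Here τ₀ = 1/24.6 = 0.040650 and τ_data = 3/40.1 = 0.074813, so τ_n = 0.115463.
Rearranging for μ₀: μ₀ = (μ_n·τ_n − τ_data·x̄)/τ₀ = (0.1255·0.115463 − 0.074813·0.9) / 0.040650 = -0.052841/0.040650 ≈ -1.3.

μ₀ = -1.3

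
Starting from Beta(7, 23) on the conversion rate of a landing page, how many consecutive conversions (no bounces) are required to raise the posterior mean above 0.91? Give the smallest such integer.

After k conversions and 0 bounces the posterior is Beta(7+k, 23), with mean (7+k)/(7+23+k).
Set (7+k)/(30+k) > 0.91 and solve: k > (0.91·30 − 7)/(1 − 0.91) = 225.556.
The smallest integer exceeding 225.556 is 226.

k = 226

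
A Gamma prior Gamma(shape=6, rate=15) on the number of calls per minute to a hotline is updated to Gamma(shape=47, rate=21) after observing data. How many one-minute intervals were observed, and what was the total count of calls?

n = 6 one-minute intervals with total 41 calls

Gamma–Poisson conjugacy: posterior shape = α + Σxᵢ, posterior rate = β + n.
Matching: Σxᵢ = 47 − 6 = 41 and n = 21 − 15 = 6.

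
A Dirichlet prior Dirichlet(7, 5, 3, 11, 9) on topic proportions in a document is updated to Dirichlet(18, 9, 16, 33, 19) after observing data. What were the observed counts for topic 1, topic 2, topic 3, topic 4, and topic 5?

counts (11, 4, 13, 22, 10)

For a Dirichlet(α) prior with multinomial counts c, the posterior is Dirichlet(α + c) componentwise.
Counts are posterior − prior componentwise: 18−7=11, 9−5=4, 16−3=13, 33−11=22, 19−9=10.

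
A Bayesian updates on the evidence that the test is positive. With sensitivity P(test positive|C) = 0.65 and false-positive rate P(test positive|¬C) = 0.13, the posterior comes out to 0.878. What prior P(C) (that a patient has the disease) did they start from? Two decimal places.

P(C) = 0.59

Bayes' rule in odds form gives O(C|E) = O(C)·[P(E|C)/P(E|¬C)], hence O(C) = O(C|E)/LR.
Posterior odds = 0.878/(1−0.878) = 7.1967. LR = 0.65/0.13 = 5.0000.
Prior odds = 7.1967/5.0000 = 1.4393, so P(C) = 1.4393/(1+1.4393) ≈ 0.59.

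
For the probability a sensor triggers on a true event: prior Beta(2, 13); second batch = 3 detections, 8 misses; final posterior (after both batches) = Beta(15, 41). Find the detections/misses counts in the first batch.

10 detections and 20 misses

Because Beta–binomial updating is additive in the counts, the combined data contributed (α_post−α_prior, β_post−β_prior) successes and failures.
Total across both batches: 15−2=13 detections, 41−13=28 misses.
Subtract the second batch: 13−3=10 detections and 28−8=20 misses.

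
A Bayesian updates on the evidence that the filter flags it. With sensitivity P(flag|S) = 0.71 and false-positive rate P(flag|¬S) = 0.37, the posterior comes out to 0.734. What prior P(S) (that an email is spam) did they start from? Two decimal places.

In odds form, posterior odds = prior odds × likelihood ratio, so prior odds = posterior odds ÷ LR.
Posterior odds = 0.734/(1−0.734) = 2.7594. LR = 0.71/0.37 = 1.9189.
Prior odds = 2.7594/1.9189 = 1.4380, so P(S) = 1.4380/(1+1.4380) ≈ 0.59.

P(S) = 0.59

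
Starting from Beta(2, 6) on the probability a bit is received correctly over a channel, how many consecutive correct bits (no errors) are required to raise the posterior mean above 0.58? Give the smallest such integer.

k = 7

After k correct bits and 0 errors the posterior is Beta(2+k, 6), with mean (2+k)/(2+6+k).
Set (2+k)/(8+k) > 0.58 and solve: k > (0.58·8 − 2)/(1 − 0.58) = 6.286.
The smallest integer exceeding 6.286 is 7.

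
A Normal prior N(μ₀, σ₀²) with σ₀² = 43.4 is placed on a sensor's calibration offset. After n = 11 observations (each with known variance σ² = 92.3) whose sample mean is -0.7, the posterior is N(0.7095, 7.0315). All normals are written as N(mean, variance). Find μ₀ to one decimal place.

μ₀ = 8.0

The posterior mean is a precision-weighted average: μ_n = (τ₀μ₀ + τ_data·x̄)/(τ₀+τ_data), with τ₀=1/σ₀² and τ_data=n/σ².
Here τ₀ = 1/43.4 = 0.023041 and τ_data = 11/92.3 = 0.119177, so τ_n = 0.142218.
Rearranging for μ₀: μ₀ = (μ_n·τ_n − τ_data·x̄)/τ₀ = (0.7095·0.142218 − 0.119177·-0.7) / 0.023041 = 0.184328/0.023041 ≈ 8.0.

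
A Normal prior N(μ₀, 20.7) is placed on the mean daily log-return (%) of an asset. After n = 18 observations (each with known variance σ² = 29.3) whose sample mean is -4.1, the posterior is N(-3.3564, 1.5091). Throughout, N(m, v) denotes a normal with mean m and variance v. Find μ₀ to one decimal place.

μ₀ = 6.1

With known observation variance, the Normal–Normal posterior has precision τ_n = τ₀ + n/σ² and mean μ_n = (τ₀μ₀ + (n/σ²)x̄)/τ_n.
Here τ₀ = 1/20.7 = 0.048309 and τ_data = 18/29.3 = 0.614334, so τ_n = 0.662643.
Rearranging for μ₀: μ₀ = (μ_n·τ_n − τ_data·x̄)/τ₀ = (-3.3564·0.662643 − 0.614334·-4.1) / 0.048309 = 0.294674/0.048309 ≈ 6.1.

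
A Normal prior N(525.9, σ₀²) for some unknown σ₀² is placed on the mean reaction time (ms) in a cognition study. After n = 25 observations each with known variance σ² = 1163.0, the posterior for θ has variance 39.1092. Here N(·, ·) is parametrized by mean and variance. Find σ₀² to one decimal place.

σ₀² = 245.5

For the Normal–Normal model with known σ², precisions add: τ_n = τ₀ + n/σ².
So 1/σ₀² = 1/39.1092 − 25/1163.0 = 0.025569 − 0.021496 = 0.004073.
Hence σ₀² = 1/0.004073 ≈ 245.5.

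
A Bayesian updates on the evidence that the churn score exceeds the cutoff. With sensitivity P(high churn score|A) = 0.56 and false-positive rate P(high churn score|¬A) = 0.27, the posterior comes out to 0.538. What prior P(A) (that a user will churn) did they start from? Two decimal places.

P(A) = 0.36

Bayes' rule in odds form gives O(A|E) = O(A)·[P(E|A)/P(E|¬A)], hence O(A) = O(A|E)/LR.
Posterior odds = 0.538/(1−0.538) = 1.1645. LR = 0.56/0.27 = 2.0741.
Prior odds = 1.1645/2.0741 = 0.5614, so P(A) = 0.5614/(1+0.5614) ≈ 0.36.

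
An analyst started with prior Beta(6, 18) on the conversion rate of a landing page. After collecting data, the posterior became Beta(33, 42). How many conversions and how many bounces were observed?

27 conversions and 24 bounces

Under Beta–binomial conjugacy the posterior parameters are (a+s, b+f).
So s = 33 − 6 = 27 and f = 42 − 18 = 24.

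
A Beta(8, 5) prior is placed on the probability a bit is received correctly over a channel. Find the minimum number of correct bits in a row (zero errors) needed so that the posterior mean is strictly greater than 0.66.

k = 2

After k correct bits and 0 errors the posterior is Beta(8+k, 5), with mean (8+k)/(8+5+k).
Set (8+k)/(13+k) > 0.66 and solve: k > (0.66·13 − 8)/(1 − 0.66) = 1.706.
The smallest integer exceeding 1.706 is 2, and checking k=2: (10)/(15) = 0.6667 > 0.66.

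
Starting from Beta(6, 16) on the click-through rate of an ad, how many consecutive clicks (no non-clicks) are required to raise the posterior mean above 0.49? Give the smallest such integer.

k = 10

After k clicks and 0 non-clicks the posterior is Beta(6+k, 16), with mean (6+k)/(6+16+k).
Set (6+k)/(22+k) > 0.49 and solve: k > (0.49·22 − 6)/(1 − 0.49) = 9.373.
The smallest integer exceeding 9.373 is 10, and checking k=10: (16)/(32) = 0.5000 > 0.49.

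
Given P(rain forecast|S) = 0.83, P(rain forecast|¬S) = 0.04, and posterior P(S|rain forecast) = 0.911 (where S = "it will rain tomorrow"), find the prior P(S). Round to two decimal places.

P(S) = 0.33

In odds form, posterior odds = prior odds × likelihood ratio, so prior odds = posterior odds ÷ LR.
Posterior odds = 0.911/(1−0.911) = 10.2360. LR = 0.83/0.04 = 20.7500.
Prior odds = 10.2360/20.7500 = 0.4933, so P(S) = 0.4933/(1+0.4933) ≈ 0.33.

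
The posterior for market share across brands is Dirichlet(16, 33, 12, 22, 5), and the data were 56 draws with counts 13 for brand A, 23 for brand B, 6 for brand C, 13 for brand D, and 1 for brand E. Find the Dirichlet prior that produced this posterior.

For a Dirichlet(α) prior with multinomial counts c, the posterior is Dirichlet(α + c) componentwise.
Subtract each count from the matching posterior parameter: 16−13=3, 33−23=10, 12−6=6, 22−13=9, 5−1=4.

Dirichlet(3, 10, 6, 9, 4)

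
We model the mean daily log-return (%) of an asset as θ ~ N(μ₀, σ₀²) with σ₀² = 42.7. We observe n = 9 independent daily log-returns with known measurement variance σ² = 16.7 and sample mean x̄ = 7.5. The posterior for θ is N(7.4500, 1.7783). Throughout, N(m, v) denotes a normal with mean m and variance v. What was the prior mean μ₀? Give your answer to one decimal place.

μ₀ = 6.3

The posterior mean is a precision-weighted average: μ_n = (τ₀μ₀ + τ_data·x̄)/(τ₀+τ_data), with τ₀=1/σ₀² and τ_data=n/σ².
Here τ₀ = 1/42.7 = 0.023419 and τ_data = 9/16.7 = 0.538922, so τ_n = 0.562341.
Rearranging for μ₀: μ₀ = (μ_n·τ_n − τ_data·x̄)/τ₀ = (7.4500·0.562341 − 0.538922·7.5) / 0.023419 = 0.147525/0.023419 ≈ 6.3.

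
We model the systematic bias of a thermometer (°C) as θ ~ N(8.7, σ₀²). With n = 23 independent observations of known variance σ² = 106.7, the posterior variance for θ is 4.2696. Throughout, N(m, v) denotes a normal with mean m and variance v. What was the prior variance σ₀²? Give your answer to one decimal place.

For the Normal–Normal model with known σ², precisions add: τ_n = τ₀ + n/σ².
So 1/σ₀² = 1/4.2696 − 23/106.7 = 0.234214 − 0.215558 = 0.018656.
Hence σ₀² = 1/0.018656 ≈ 53.6.

σ₀² = 53.6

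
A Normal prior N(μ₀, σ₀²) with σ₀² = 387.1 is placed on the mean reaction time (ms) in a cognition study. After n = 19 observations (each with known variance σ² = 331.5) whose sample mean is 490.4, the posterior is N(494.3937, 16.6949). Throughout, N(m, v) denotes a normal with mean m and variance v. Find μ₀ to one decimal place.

With known observation variance, the Normal–Normal posterior has precision τ_n = τ₀ + n/σ² and mean μ_n = (τ₀μ₀ + (n/σ²)x̄)/τ_n.
Here τ₀ = 1/387.1 = 0.002583 and τ_data = 19/331.5 = 0.057315, so τ_n = 0.059898.
Rearranging for μ₀: μ₀ = (μ_n·τ_n − τ_data·x̄)/τ₀ = (494.3937·0.059898 − 0.057315·490.4) / 0.002583 = 1.505918/0.002583 ≈ 583.0.

μ₀ = 583.0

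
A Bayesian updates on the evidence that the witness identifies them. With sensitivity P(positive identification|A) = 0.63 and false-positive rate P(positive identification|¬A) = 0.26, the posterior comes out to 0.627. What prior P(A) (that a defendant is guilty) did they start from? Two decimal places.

P(A) = 0.41

Bayes' rule in odds form gives O(A|E) = O(A)·[P(E|A)/P(E|¬A)], hence O(A) = O(A|E)/LR.
Posterior odds = 0.627/(1−0.627) = 1.6810. LR = 0.63/0.26 = 2.4231.
Prior odds = 1.6810/2.4231 = 0.6937, so P(A) = 0.6937/(1+0.6937) ≈ 0.41.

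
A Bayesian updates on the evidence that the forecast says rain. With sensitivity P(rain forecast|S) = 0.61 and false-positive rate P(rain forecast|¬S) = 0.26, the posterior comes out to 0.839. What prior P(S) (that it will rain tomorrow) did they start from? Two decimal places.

Bayes' rule in odds form gives O(S|E) = O(S)·[P(E|S)/P(E|¬S)], hence O(S) = O(S|E)/LR.
Posterior odds = 0.839/(1−0.839) = 5.2112. LR = 0.61/0.26 = 2.3462.
Prior odds = 5.2112/2.3462 = 2.2211, so P(S) = 2.2211/(1+2.2211) ≈ 0.69.

P(S) = 0.69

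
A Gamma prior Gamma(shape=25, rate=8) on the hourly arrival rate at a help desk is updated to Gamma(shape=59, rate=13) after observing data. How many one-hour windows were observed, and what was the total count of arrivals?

n = 5 one-hour windows with total 34 arrivals

Gamma–Poisson conjugacy: posterior shape = α + Σxᵢ, posterior rate = β + n.
Matching: Σxᵢ = 59 − 25 = 34 and n = 13 − 8 = 5.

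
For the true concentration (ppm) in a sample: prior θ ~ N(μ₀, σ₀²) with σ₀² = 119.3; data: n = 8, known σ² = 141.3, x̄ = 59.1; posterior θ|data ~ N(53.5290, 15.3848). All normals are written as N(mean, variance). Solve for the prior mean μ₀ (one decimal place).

The posterior mean is a precision-weighted average: μ_n = (τ₀μ₀ + τ_data·x̄)/(τ₀+τ_data), with τ₀=1/σ₀² and τ_data=n/σ².
Here τ₀ = 1/119.3 = 0.008382 and τ_data = 8/141.3 = 0.056617, so τ_n = 0.064999.
Rearranging for μ₀: μ₀ = (μ_n·τ_n − τ_data·x̄)/τ₀ = (53.5290·0.064999 − 0.056617·59.1) / 0.008382 = 0.133267/0.008382 ≈ 15.9.

μ₀ = 15.9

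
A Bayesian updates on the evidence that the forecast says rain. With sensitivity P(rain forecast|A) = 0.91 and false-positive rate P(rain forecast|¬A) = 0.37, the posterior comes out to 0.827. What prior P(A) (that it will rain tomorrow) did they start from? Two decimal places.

In odds form, posterior odds = prior odds × likelihood ratio, so prior odds = posterior odds ÷ LR.
Posterior odds = 0.827/(1−0.827) = 4.7803. LR = 0.91/0.37 = 2.4595.
Prior odds = 4.7803/2.4595 = 1.9436, so P(A) = 1.9436/(1+1.9436) ≈ 0.66.

P(A) = 0.66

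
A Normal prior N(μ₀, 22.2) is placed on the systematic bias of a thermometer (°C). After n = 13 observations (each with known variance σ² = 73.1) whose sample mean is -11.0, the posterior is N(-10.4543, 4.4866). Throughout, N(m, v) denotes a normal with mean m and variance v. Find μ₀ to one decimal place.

μ₀ = -8.3

The posterior mean is a precision-weighted average: μ_n = (τ₀μ₀ + τ_data·x̄)/(τ₀+τ_data), with τ₀=1/σ₀² and τ_data=n/σ².
Here τ₀ = 1/22.2 = 0.045045 and τ_data = 13/73.1 = 0.177839, so τ_n = 0.222884.
Rearranging for μ₀: μ₀ = (μ_n·τ_n − τ_data·x̄)/τ₀ = (-10.4543·0.222884 − 0.177839·-11.0) / 0.045045 = -0.373867/0.045045 ≈ -8.3.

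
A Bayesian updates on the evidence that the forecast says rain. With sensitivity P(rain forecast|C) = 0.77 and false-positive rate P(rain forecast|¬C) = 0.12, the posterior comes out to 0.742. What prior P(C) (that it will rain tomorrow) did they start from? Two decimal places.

In odds form, posterior odds = prior odds × likelihood ratio, so prior odds = posterior odds ÷ LR.
Posterior odds = 0.742/(1−0.742) = 2.8760. LR = 0.77/0.12 = 6.4167.
Prior odds = 2.8760/6.4167 = 0.4482, so P(C) = 0.4482/(1+0.4482) ≈ 0.31.

P(C) = 0.31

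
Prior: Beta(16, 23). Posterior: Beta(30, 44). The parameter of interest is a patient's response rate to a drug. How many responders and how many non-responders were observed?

Beta is conjugate to the binomial likelihood: posterior = Beta(a+s, b+f).
Match parameters: s=30−16=14, f=44−23=21.

14 responders and 21 non-responders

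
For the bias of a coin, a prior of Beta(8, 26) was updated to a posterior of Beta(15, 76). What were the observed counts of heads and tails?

7 heads and 50 tails

A Beta(a, b) prior with s successes and f failures in binomial data gives a Beta(a+s, b+f) posterior.
So s = 15 − 8 = 7 and f = 76 − 26 = 50.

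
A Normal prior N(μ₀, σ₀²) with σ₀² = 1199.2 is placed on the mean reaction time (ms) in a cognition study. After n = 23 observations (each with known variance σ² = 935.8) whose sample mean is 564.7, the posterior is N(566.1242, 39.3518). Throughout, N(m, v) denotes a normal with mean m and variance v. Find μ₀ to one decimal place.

μ₀ = 608.1

The posterior mean is a precision-weighted average: μ_n = (τ₀μ₀ + τ_data·x̄)/(τ₀+τ_data), with τ₀=1/σ₀² and τ_data=n/σ².
Here τ₀ = 1/1199.2 = 0.000834 and τ_data = 23/935.8 = 0.024578, so τ_n = 0.025412.
Rearranging for μ₀: μ₀ = (μ_n·τ_n − τ_data·x̄)/τ₀ = (566.1242·0.025412 − 0.024578·564.7) / 0.000834 = 0.507152/0.000834 ≈ 608.1.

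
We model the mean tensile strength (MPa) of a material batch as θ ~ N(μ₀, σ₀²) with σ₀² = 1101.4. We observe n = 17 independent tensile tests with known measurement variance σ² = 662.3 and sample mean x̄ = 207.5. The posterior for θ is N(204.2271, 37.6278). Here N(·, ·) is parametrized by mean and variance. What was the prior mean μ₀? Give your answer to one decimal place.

With known observation variance, the Normal–Normal posterior has precision τ_n = τ₀ + n/σ² and mean μ_n = (τ₀μ₀ + (n/σ²)x̄)/τ_n.
Here τ₀ = 1/1101.4 = 0.000908 and τ_data = 17/662.3 = 0.025668, so τ_n = 0.026576.
Rearranging for μ₀: μ₀ = (μ_n·τ_n − τ_data·x̄)/τ₀ = (204.2271·0.026576 − 0.025668·207.5) / 0.000908 = 0.101429/0.000908 ≈ 111.7.

μ₀ = 111.7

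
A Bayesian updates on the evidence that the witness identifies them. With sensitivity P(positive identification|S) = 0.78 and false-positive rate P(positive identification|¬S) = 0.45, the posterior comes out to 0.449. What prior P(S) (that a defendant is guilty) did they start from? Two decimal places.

P(S) = 0.32

In odds form, posterior odds = prior odds × likelihood ratio, so prior odds = posterior odds ÷ LR.
Posterior odds = 0.449/(1−0.449) = 0.8149. LR = 0.78/0.45 = 1.7333.
Prior odds = 0.8149/1.7333 = 0.4701, so P(S) = 0.4701/(1+0.4701) ≈ 0.32.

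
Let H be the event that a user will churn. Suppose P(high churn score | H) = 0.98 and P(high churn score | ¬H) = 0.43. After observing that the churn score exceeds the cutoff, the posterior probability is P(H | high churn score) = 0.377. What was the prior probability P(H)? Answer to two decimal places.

In odds form, posterior odds = prior odds × likelihood ratio, so prior odds = posterior odds ÷ LR.
Posterior odds = 0.377/(1−0.377) = 0.6051. LR = 0.98/0.43 = 2.2791.
Prior odds = 0.6051/2.2791 = 0.2655, so P(H) = 0.2655/(1+0.2655) ≈ 0.21.

P(H) = 0.21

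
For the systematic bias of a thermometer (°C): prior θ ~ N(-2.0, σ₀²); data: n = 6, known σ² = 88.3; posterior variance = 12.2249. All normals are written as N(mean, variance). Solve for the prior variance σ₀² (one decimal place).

For the Normal–Normal model with known σ², precisions add: τ_n = τ₀ + n/σ².
So 1/σ₀² = 1/12.2249 − 6/88.3 = 0.081800 − 0.067950 = 0.013850.
Hence σ₀² = 1/0.013850 ≈ 72.2.

σ₀² = 72.2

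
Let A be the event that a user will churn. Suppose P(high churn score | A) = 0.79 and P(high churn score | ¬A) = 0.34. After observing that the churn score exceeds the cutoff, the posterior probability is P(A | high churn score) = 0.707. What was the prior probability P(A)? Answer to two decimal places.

In odds form, posterior odds = prior odds × likelihood ratio, so prior odds = posterior odds ÷ LR.
Posterior odds = 0.707/(1−0.707) = 2.4130. LR = 0.79/0.34 = 2.3235.
Prior odds = 2.4130/2.3235 = 1.0385, so P(A) = 1.0385/(1+1.0385) ≈ 0.51.

P(A) = 0.51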